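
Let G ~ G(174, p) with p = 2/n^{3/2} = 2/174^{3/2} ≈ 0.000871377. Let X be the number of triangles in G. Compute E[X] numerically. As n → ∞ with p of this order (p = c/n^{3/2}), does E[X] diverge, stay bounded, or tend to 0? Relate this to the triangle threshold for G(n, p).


Number of potential triangles: C(174, 3) = 862924.
Each occurs with probability p³ ≈ (0.000871377)³ ≈ 6.61634846e-10.
By linearity: E[X] = C(174, 3)·p³ ≈ 862924 · 6.61634846e-10 ≈ 0.000571.
Since α = 3/2 > 1, p = c/n^{3/2} = o(1/n) is below the triangle threshold p ~ 1/n. Asymptotically E[X] ~ (c³/6)·n^{3(1−α)} = (2³/6)·n^{-1.5} → 0, so by Markov's inequality G has no triangles w.h.p.

E[X] ≈ 0.000571; in regime p = Θ(1/n^{3/2}) E[X] tends to 0 (below the triangle threshold p ~ 1/n).


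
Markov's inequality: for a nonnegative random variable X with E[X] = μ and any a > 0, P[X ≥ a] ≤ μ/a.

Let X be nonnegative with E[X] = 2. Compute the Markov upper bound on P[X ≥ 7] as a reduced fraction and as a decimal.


μ = E[X] = 2, a = 7.
Markov: P[X ≥ 7] ≤ μ/a = (2)/7 = 2/7.
Numerically: ≈ 0.28571.
(Since a = 7 > μ = 2.00000, the bound 2/7 is < 1 and informative.)

P[X ≥ 7] ≤ 2/7 ≈ 0.28571.


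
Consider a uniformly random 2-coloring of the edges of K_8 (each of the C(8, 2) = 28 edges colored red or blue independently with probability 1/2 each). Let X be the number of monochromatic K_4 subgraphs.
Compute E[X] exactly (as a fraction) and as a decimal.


Let X = Σ_S X_S over the C(8, 4) = 70 subsets S of size 4, where X_S = 1 if the K_4 on S is monochromatic.
For a fixed S, the K_4 on S has C(4, 2) = 6 edges. P[all 6 edges red] = (1/2)^6, and likewise for blue, so P[monochromatic] = 2·(1/2)^6 = 2^{1 − 6} = 1/32.
By linearity of expectation: E[X] = C(8, 4) · 2^{1 − 6} = 70 · 1/32 = 35/16.
Numerically: E[X] ≈ 2.18750.

E[X] = C(8,4)·2^(1−C(4,2)) = 35/16 ≈ 2.18750.


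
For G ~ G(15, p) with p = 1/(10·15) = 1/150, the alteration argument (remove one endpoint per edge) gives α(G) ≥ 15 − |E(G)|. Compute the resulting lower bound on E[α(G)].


E[|E(G)|] = C(15, 2)·p = 105 · (1/150) = 7/10.
E[α(G)] ≥ n − E[|E(G)|] = 15 − 7/10 = 143/10.
Numerically: ≈ 14.3000.
(This is only a lower bound; the true E[α(G)] may be larger.)

E[α(G)] ≥ 143/10 ≈ 14.3000.


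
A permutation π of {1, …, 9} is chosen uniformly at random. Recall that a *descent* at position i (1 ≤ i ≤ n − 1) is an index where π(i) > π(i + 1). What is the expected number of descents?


Write X = Σ X_I over i = 1, …, 8, with X_I the indicator of one descent.
There are 8 indicators.
For each fixed i, the pair (π(i), π(i+1)) is a uniformly random ordered pair of distinct values from {1, …, 9}; by symmetry P[π(i) > π(i+1)] = 1/2.
By linearity: E[X] = 8 · (1/2) = (9 − 1) · (1/2) = 4 ≈ 4.0000.

E[X] = 4 = 4.0000.


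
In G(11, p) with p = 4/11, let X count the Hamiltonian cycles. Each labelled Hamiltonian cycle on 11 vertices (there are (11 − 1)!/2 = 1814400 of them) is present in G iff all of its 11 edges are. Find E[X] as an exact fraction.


K_11 has (11 − 1)!/2 = 1814400 labelled Hamiltonian cycles.
For each such Hamiltonian cycle H, let X_H = 1 if all 11 edges of H are present in G. Then P[X_H = 1] = p^{11} = (4/11)^{11} = 4194304/285311670611.
By linearity of expectation: E[X] = Σ_H E[X_H] = 1814400 · p^{11} = 1814400 · 4194304/285311670611 = 7610145177600/285311670611.
Numerically: E[X] ≈ 26.7.

E[X] = 1814400 · (4/11)^{11} = 7610145177600/285311670611 ≈ 26.7.


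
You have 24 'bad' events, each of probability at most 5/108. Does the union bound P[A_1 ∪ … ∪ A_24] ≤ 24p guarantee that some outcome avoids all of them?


Union bound: P[∪_{i=1}^{24} A_i] ≤ Σ_i P[A_i] ≤ 24·p = 24·(5/108) = 10/9.
Numerically: 10/9 ≈ 1.1111111.
Is 10/9 < 1? NO.
Since the bound 10/9 is ≥ 1, the union bound is uninformative here; it does NOT by itself certify existence.

24·p = 10/9 ≈ 1.1111111; existence NOT certified by the union bound.


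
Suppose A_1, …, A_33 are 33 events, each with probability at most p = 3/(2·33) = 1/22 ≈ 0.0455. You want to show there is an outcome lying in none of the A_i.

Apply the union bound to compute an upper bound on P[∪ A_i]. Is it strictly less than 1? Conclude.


Union bound: P[∪_{i=1}^{33} A_i] ≤ Σ_i P[A_i] ≤ 33·p = 33·(1/22) = 3/2.
Numerically: 3/2 ≈ 1.5000.
Is 3/2 < 1? NO.
Since the bound 3/2 is ≥ 1, the union bound is uninformative here; it does NOT by itself certify existence.

33·p = 3/2 ≈ 1.5000; existence NOT certified by the union bound.


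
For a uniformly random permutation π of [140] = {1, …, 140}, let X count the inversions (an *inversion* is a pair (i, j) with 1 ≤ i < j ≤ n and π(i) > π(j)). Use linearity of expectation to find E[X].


Write X = Σ X_I over the C(140, 2) = 9730 pairs i < j, with X_I the indicator of one inversion.
There are 9730 indicators.
For each fixed pair i < j, the values π(i) and π(j) are two distinct elements of {1, …, 140} in uniformly random order; by symmetry P[π(i) > π(j)] = 1/2.
By linearity: E[X] = 9730 · (1/2) = C(140, 2) · (1/2) = 9730/2 = 4865 ≈ 4865.000.

E[X] = 4865 = 4865.000.


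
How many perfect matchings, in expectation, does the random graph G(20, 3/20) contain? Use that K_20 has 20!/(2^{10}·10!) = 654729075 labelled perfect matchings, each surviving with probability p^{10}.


K_20 has 20!/(2^{10}·10!) = 654729075 labelled perfect matchings.
For each such perfect matching H, let X_H = 1 if all 10 edges of H are present in G. Then P[X_H = 1] = p^{10} = (3/20)^{10} = 59049/10240000000000.
By linearity of expectation: E[X] = Σ_H E[X_H] = 654729075 · p^{10} = 654729075 · 59049/10240000000000 = 1546443885987/409600000000.
Numerically: E[X] ≈ 3.7755.

E[X] = 654729075 · (3/20)^{10} = 1546443885987/409600000000 ≈ 3.7755.


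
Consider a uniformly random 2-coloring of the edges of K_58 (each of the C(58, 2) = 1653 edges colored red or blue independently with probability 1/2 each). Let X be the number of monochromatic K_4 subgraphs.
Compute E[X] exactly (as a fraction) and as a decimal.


Let X = Σ_S X_S over the C(58, 4) = 424270 subsets S of size 4, where X_S = 1 if the K_4 on S is monochromatic.
For a fixed S, the K_4 on S has C(4, 2) = 6 edges. P[all 6 edges red] = (1/2)^6, and likewise for blue, so P[monochromatic] = 2·(1/2)^6 = 2^{1 − 6} = 1/32.
By linearity of expectation: E[X] = C(58, 4) · 2^{1 − 6} = 424270 · 1/32 = 212135/16.
Numerically: E[X] ≈ 13258.4375.

E[X] = C(58,4)·2^(1−C(4,2)) = 212135/16 ≈ 13258.4375.


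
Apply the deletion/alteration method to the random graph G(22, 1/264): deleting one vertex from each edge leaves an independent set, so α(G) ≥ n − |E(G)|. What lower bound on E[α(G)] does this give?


E[|E(G)|] = C(22, 2)·p = 231 · (1/264) = 7/8.
E[α(G)] ≥ n − E[|E(G)|] = 22 − 7/8 = 169/8.
Numerically: ≈ 21.12500.
(This is only a lower bound; the true E[α(G)] may be larger.)

E[α(G)] ≥ 169/8 ≈ 21.12500.


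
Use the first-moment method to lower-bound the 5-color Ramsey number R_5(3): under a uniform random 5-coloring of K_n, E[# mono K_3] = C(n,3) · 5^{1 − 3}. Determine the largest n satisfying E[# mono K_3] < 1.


We need C(n, 3) · 5^{1 − 3} < 1, i.e. C(n, 3) < 5^{3 − 1} = 25.
Check values of n near the boundary:
  n = 3: C(3, 3) = 1; 1 < 25? YES
  n = 4: C(4, 3) = 4; 4 < 25? YES
  n = 5: C(5, 3) = 10; 10 < 25? YES
  n = 6: C(6, 3) = 20; 20 < 25? YES
  n = 7: C(7, 3) = 35; 35 < 25? NO
  n = 8: C(8, 3) = 56; 56 < 25? NO
The largest n with C(n, 3) < 25 is n = 6 (where E[X] = 4/5 ≈ 0.800000). Hence R_5(3) > 6, i.e. R_5(3) ≥ 7.

Largest n = 6; hence R_5(3) > 6.


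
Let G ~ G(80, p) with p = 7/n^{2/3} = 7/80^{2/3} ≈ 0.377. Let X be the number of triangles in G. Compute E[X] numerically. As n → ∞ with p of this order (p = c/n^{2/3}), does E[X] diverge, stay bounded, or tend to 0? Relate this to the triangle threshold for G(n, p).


Number of potential triangles: C(80, 3) = 82160.
Each occurs with probability p³ ≈ (0.377)³ ≈ 5.359375e-02.
By linearity: E[X] = C(80, 3)·p³ ≈ 82160 · 5.359375e-02 ≈ 4403.2625.
Since α = 2/3 < 1, p = c/n^{2/3} ≫ 1/n is above the triangle threshold p ~ 1/n. Asymptotically E[X] ~ (c³/6)·n^{3(1−α)} = (7³/6)·n^{1} → ∞; triangles are abundant w.h.p.

E[X] ≈ 4403.2625; in regime p = Θ(1/n^{2/3}) E[X] diverges (above the triangle threshold p ~ 1/n).


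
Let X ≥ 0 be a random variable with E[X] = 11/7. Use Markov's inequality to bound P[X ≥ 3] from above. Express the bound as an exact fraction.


μ = E[X] = 11/7, a = 3.
Markov: P[X ≥ 3] ≤ μ/a = (11/7)/3 = 11/21.
Numerically: ≈ 0.524.
(Since a = 3 > μ = 1.571, the bound 11/21 is < 1 and informative.)

P[X ≥ 3] ≤ 11/21 ≈ 0.524.


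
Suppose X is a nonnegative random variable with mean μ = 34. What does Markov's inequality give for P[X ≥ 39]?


μ = E[X] = 34, a = 39.
Markov: P[X ≥ 39] ≤ μ/a = (34)/39 = 34/39.
Numerically: ≈ 0.871795.
(Since a = 39 > μ = 34.000000, the bound 34/39 is < 1 and informative.)

P[X ≥ 39] ≤ 34/39 ≈ 0.871795.


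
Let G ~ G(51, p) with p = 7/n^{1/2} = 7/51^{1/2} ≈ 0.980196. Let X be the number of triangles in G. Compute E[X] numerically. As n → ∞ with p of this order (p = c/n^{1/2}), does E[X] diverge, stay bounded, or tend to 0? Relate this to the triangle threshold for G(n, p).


Number of potential triangles: C(51, 3) = 20825.
Each occurs with probability p³ ≈ (0.980196)³ ≈ 9.41756998e-01.
By linearity: E[X] = C(51, 3)·p³ ≈ 20825 · 9.41756998e-01 ≈ 19612.089477.
Since α = 1/2 < 1, p = c/n^{1/2} ≫ 1/n is above the triangle threshold p ~ 1/n. Asymptotically E[X] ~ (c³/6)·n^{3(1−α)} = (7³/6)·n^{1.5} → ∞; triangles are abundant w.h.p.

E[X] ≈ 19612.089477; in regime p = Θ(1/n^{1/2}) E[X] diverges (above the triangle threshold p ~ 1/n).


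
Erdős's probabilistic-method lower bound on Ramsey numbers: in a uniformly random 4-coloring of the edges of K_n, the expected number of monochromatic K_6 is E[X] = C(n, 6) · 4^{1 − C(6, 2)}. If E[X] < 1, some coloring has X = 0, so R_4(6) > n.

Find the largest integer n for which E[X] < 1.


We need C(n, 6) · 4^{1 − 15} < 1, i.e. C(n, 6) < 4^{15 − 1} = 268435456.
Check values of n near the boundary:
  n = 77: C(77, 6) = 237093780; 237093780 < 268435456? YES
  n = 78: C(78, 6) = 256851595; 256851595 < 268435456? YES
  n = 79: C(79, 6) = 277962685; 277962685 < 268435456? NO
  n = 80: C(80, 6) = 300500200; 300500200 < 268435456? NO
  n = 81: C(81, 6) = 324540216; 324540216 < 268435456? NO
The largest n with C(n, 6) < 268435456 is n = 78 (where E[X] = 256851595/268435456 ≈ 0.9568468). Hence R_4(6) > 78, i.e. R_4(6) ≥ 79.

Largest n = 78; hence R_4(6) > 78.


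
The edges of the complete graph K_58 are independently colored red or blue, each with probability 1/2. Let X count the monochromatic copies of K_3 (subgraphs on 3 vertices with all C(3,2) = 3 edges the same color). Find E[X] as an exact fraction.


Let X = Σ_S X_S over the C(58, 3) = 30856 subsets S of size 3, where X_S = 1 if the K_3 on S is monochromatic.
For a fixed S, the K_3 on S has C(3, 2) = 3 edges. P[all 3 edges red] = (1/2)^3, and likewise for blue, so P[monochromatic] = 2·(1/2)^3 = 2^{1 − 3} = 1/4.
By linearity of expectation: E[X] = C(58, 3) · 2^{1 − 3} = 30856 · 1/4 = 7714.
Numerically: E[X] ≈ 7714.000.

E[X] = C(58,3)·2^(1−C(3,2)) = 7714 ≈ 7714.000.


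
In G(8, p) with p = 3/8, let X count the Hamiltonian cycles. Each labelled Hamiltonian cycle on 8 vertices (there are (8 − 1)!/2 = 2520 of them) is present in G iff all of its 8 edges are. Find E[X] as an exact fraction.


K_8 has (8 − 1)!/2 = 2520 labelled Hamiltonian cycles.
For each such Hamiltonian cycle H, let X_H = 1 if all 8 edges of H are present in G. Then P[X_H = 1] = p^{8} = (3/8)^{8} = 6561/16777216.
By linearity: E[X] = Σ_H E[X_H] = 2520 · p^{8} = 2520 · 6561/16777216 = 2066715/2097152.
Numerically: E[X] ≈ 0.985.

E[X] = 2520 · (3/8)^{8} = 2066715/2097152 ≈ 0.985.


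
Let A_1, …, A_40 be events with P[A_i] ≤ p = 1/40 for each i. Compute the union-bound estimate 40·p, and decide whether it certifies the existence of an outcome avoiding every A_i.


Union bound: P[∪_{i=1}^{40} A_i] ≤ Σ_i P[A_i] ≤ 40·p = 40·(1/40) = 1.
Numerically: 1 ≈ 1.00000.
Is 1 < 1? NO.
Since the bound 1 is ≥ 1, the union bound is uninformative here; it does NOT by itself certify existence.

40·p = 1 ≈ 1.00000; existence NOT certified by the union bound.


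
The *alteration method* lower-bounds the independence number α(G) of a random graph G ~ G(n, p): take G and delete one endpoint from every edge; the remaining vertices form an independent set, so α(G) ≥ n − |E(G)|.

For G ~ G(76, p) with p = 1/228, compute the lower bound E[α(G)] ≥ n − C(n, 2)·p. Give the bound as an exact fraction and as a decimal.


E[|E(G)|] = C(76, 2)·p = 2850 · (1/228) = 25/2.
E[α(G)] ≥ n − E[|E(G)|] = 76 − 25/2 = 127/2.
Numerically: ≈ 63.500.
(This is only a lower bound; the true E[α(G)] may be larger.)

E[α(G)] ≥ 127/2 ≈ 63.500.


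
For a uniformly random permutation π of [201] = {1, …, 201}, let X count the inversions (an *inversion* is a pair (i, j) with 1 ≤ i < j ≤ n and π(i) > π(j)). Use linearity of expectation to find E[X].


Write X = Σ X_I over the C(201, 2) = 20100 pairs i < j, with X_I the indicator of one inversion.
There are 20100 indicators.
For each fixed pair i < j, the values π(i) and π(j) are two distinct elements of {1, …, 201} in uniformly random order; by symmetry P[π(i) > π(j)] = 1/2.
By linearity: E[X] = 20100 · (1/2) = C(201, 2) · (1/2) = 20100/2 = 10050 ≈ 10050.0000.

E[X] = 10050 = 10050.0000.


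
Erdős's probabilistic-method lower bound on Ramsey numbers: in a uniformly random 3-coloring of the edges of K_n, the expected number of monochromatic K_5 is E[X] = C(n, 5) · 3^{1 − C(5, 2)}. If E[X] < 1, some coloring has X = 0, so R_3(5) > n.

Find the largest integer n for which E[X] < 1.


We need C(n, 5) · 3^{1 − 10} < 1, i.e. C(n, 5) < 3^{10 − 1} = 19683.
Check values of n near the boundary:
  n = 17: C(17, 5) = 6188; 6188 < 19683? YES
  n = 18: C(18, 5) = 8568; 8568 < 19683? YES
  n = 19: C(19, 5) = 11628; 11628 < 19683? YES
  n = 20: C(20, 5) = 15504; 15504 < 19683? YES
  n = 21: C(21, 5) = 20349; 20349 < 19683? NO
  n = 22: C(22, 5) = 26334; 26334 < 19683? NO
The largest n with C(n, 5) < 19683 is n = 20 (where E[X] = 5168/6561 ≈ 0.7877). Hence R_3(5) > 20, i.e. R_3(5) ≥ 21.

Largest n = 20; hence R_3(5) > 20.


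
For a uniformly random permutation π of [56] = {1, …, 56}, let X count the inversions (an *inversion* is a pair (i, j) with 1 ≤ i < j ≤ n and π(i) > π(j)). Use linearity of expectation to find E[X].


Write X = Σ X_I over the C(56, 2) = 1540 pairs i < j, with X_I the indicator of one inversion.
There are 1540 indicators.
For each fixed pair i < j, the values π(i) and π(j) are two distinct elements of {1, …, 56} in uniformly random order; by symmetry P[π(i) > π(j)] = 1/2.
By linearity: E[X] = 1540 · (1/2) = C(56, 2) · (1/2) = 1540/2 = 770 ≈ 770.0000.

E[X] = 770 = 770.0000.


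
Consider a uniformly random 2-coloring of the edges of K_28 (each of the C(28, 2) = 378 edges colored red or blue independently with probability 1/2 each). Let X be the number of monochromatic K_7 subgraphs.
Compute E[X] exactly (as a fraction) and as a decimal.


Let X = Σ_S X_S over the C(28, 7) = 1184040 subsets S of size 7, where X_S = 1 if the K_7 on S is monochromatic.
For a fixed S, the K_7 on S has C(7, 2) = 21 edges. P[all 21 edges red] = (1/2)^21, and likewise for blue, so P[monochromatic] = 2·(1/2)^21 = 2^{1 − 21} = 1/1048576.
By linearity of expectation: E[X] = C(28, 7) · 2^{1 − 21} = 1184040 · 1/1048576 = 148005/131072.
Numerically: E[X] ≈ 1.1292.

E[X] = C(28,7)·2^(1−C(7,2)) = 148005/131072 ≈ 1.1292.


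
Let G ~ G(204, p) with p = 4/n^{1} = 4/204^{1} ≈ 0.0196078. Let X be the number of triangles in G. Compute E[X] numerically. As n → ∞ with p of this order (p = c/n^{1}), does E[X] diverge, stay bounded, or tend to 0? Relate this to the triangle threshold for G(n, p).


Number of potential triangles: C(204, 3) = 1394204.
Each occurs with probability p³ ≈ (0.0196078)³ ≈ 7.53857868e-06.
By linearity: E[X] = C(204, 3)·p³ ≈ 1394204 · 7.53857868e-06 ≈ 10.510317.
Here α = 1, so p = 4/n is exactly at the triangle threshold p ~ 1/n. Asymptotically E[X] → c³/6 = 4³/6 = 32/3 ≈ 10.666667, a bounded constant. In this regime the triangle count is asymptotically Poisson(c³/6).

E[X] ≈ 10.510317; in regime p = Θ(1/n^{1}) E[X] stays bounded (at the triangle threshold p ~ 1/n).


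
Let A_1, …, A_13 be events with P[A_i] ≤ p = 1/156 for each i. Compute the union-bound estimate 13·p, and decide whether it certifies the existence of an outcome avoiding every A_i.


Union bound: P[∪_{i=1}^{13} A_i] ≤ Σ_i P[A_i] ≤ 13·p = 13·(1/156) = 1/12.
Numerically: 1/12 ≈ 0.083.
Is 1/12 < 1? YES.
Since P[∪ A_i] ≤ 1/12 < 1, the complement has P[∩ A_i^c] ≥ 1 − 1/12 = 11/12 > 0, so some outcome avoids every A_i.

13·p = 1/12 ≈ 0.083; existence CERTIFIED by the union bound.


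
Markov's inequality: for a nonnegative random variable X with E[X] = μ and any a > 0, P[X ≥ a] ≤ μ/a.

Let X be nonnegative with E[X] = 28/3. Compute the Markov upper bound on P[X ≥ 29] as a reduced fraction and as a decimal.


μ = E[X] = 28/3, a = 29.
Markov: P[X ≥ 29] ≤ μ/a = (28/3)/29 = 28/87.
Numerically: ≈ 0.3218.
(Since a = 29 > μ = 9.3333, the bound 28/87 is < 1 and informative.)

P[X ≥ 29] ≤ 28/87 ≈ 0.3218.


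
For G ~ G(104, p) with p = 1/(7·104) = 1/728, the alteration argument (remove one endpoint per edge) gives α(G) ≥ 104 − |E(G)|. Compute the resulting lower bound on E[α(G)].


E[|E(G)|] = C(104, 2)·p = 5356 · (1/728) = 103/14.
E[α(G)] ≥ n − E[|E(G)|] = 104 − 103/14 = 1353/14.
Numerically: ≈ 96.643.
(This is only a lower bound; the true E[α(G)] may be larger.)

E[α(G)] ≥ 1353/14 ≈ 96.643.


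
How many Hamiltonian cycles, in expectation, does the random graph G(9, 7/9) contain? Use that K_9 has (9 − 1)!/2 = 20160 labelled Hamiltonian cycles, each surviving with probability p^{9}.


K_9 has (9 − 1)!/2 = 20160 labelled Hamiltonian cycles.
For each such Hamiltonian cycle H, let X_H = 1 if all 9 edges of H are present in G. Then P[X_H = 1] = p^{9} = (7/9)^{9} = 40353607/387420489.
By linearity of expectation: E[X] = Σ_H E[X_H] = 20160 · p^{9} = 20160 · 40353607/387420489 = 90392079680/43046721.
Numerically: E[X] ≈ 2.1e+03.

E[X] = 20160 · (7/9)^{9} = 90392079680/43046721 ≈ 2.1e+03.


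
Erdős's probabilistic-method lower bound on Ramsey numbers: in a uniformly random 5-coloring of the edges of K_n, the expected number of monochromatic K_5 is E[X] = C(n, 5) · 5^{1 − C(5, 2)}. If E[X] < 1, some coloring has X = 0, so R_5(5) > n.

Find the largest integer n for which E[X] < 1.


We need C(n, 5) · 5^{1 − 10} < 1, i.e. C(n, 5) < 5^{10 − 1} = 1953125.
Check values of n near the boundary:
  n = 43: C(43, 5) = 962598; 962598 < 1953125? YES
  n = 44: C(44, 5) = 1086008; 1086008 < 1953125? YES
  n = 45: C(45, 5) = 1221759; 1221759 < 1953125? YES
  n = 46: C(46, 5) = 1370754; 1370754 < 1953125? YES
  n = 47: C(47, 5) = 1533939; 1533939 < 1953125? YES
  n = 48: C(48, 5) = 1712304; 1712304 < 1953125? YES
  n = 49: C(49, 5) = 1906884; 1906884 < 1953125? YES
  n = 50: C(50, 5) = 2118760; 2118760 < 1953125? NO
The largest n with C(n, 5) < 1953125 is n = 49 (where E[X] = 1906884/1953125 ≈ 0.9763). Hence R_5(5) > 49, i.e. R_5(5) ≥ 50.

Largest n = 49; hence R_5(5) > 49.


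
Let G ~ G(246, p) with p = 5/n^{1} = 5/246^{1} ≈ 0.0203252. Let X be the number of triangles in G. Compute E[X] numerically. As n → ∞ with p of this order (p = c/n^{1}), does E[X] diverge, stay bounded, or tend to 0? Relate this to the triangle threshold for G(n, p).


Number of potential triangles: C(246, 3) = 2450980.
Each occurs with probability p³ ≈ (0.0203252)³ ≈ 8.39662372e-06.
By linearity: E[X] = C(246, 3)·p³ ≈ 2450980 · 8.39662372e-06 ≈ 20.579957.
Here α = 1, so p = 5/n is exactly at the triangle threshold p ~ 1/n. Asymptotically E[X] → c³/6 = 5³/6 = 125/6 ≈ 20.833333, a bounded constant. In this regime the triangle count is asymptotically Poisson(c³/6).

E[X] ≈ 20.579957; in regime p = Θ(1/n^{1}) E[X] stays bounded (at the triangle threshold p ~ 1/n).


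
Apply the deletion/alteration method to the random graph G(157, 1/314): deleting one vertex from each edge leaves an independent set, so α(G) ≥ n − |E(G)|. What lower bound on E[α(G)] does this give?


E[|E(G)|] = C(157, 2)·p = 12246 · (1/314) = 39.
E[α(G)] ≥ n − E[|E(G)|] = 157 − 39 = 118.
Numerically: ≈ 118.0000.
(This is only a lower bound; the true E[α(G)] may be larger.)

E[α(G)] ≥ 118 ≈ 118.0000.


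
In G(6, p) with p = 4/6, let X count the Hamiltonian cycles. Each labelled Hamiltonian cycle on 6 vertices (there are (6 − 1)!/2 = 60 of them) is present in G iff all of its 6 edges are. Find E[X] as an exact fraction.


K_6 has (6 − 1)!/2 = 60 labelled Hamiltonian cycles.
For each such Hamiltonian cycle H, let X_H = 1 if all 6 edges of H are present in G. Then P[X_H = 1] = p^{6} = (2/3)^{6} = 64/729.
Summing the indicators: E[X] = Σ_H E[X_H] = 60 · p^{6} = 60 · 64/729 = 1280/243.
Numerically: E[X] ≈ 5.26749.

E[X] = 60 · (2/3)^{6} = 1280/243 ≈ 5.26749.


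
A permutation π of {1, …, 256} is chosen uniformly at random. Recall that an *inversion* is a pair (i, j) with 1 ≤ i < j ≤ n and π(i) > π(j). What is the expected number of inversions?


Write X = Σ X_I over the C(256, 2) = 32640 pairs i < j, with X_I the indicator of one inversion.
There are 32640 indicators.
For each fixed pair i < j, the values π(i) and π(j) are two distinct elements of {1, …, 256} in uniformly random order; by symmetry P[π(i) > π(j)] = 1/2.
By linearity: E[X] = 32640 · (1/2) = C(256, 2) · (1/2) = 32640/2 = 16320 ≈ 16320.0000.

E[X] = 16320 = 16320.0000.


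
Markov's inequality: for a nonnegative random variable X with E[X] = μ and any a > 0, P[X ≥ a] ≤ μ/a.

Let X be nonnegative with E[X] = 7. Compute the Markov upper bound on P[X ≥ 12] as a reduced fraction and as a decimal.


μ = E[X] = 7, a = 12.
Markov: P[X ≥ 12] ≤ μ/a = (7)/12 = 7/12.
Numerically: ≈ 0.583333.
(Since a = 12 > μ = 7.000000, the bound 7/12 is < 1 and informative.)

P[X ≥ 12] ≤ 7/12 ≈ 0.583333.


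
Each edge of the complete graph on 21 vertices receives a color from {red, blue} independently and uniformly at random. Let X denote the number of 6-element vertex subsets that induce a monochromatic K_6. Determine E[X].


Let X = Σ_S X_S over the C(21, 6) = 54264 subsets S of size 6, where X_S = 1 if the K_6 on S is monochromatic.
For a fixed S, the K_6 on S has C(6, 2) = 15 edges. P[all 15 edges red] = (1/2)^15, and likewise for blue, so P[monochromatic] = 2·(1/2)^15 = 2^{1 − 15} = 1/16384.
Summing: E[X] = C(21, 6) · 2^{1 − 15} = 54264 · 1/16384 = 6783/2048.
Numerically: E[X] ≈ 3.312.

E[X] = C(21,6)·2^(1−C(6,2)) = 6783/2048 ≈ 3.312.


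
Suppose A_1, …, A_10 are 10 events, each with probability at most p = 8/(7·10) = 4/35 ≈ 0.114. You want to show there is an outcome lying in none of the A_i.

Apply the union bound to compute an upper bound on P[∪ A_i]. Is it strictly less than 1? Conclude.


Union bound: P[∪_{i=1}^{10} A_i] ≤ Σ_i P[A_i] ≤ 10·p = 10·(4/35) = 8/7.
Numerically: 8/7 ≈ 1.143.
Is 8/7 < 1? NO.
Since the bound 8/7 is ≥ 1, the union bound is uninformative here; it does NOT by itself certify existence.

10·p = 8/7 ≈ 1.143; existence NOT certified by the union bound.


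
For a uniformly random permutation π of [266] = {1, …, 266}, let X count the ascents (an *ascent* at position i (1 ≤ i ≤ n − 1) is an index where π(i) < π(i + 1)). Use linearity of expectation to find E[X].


Write X = Σ X_I over i = 1, …, 265, with X_I the indicator of one ascent.
There are 265 indicators.
For each fixed i, the pair (π(i), π(i+1)) is a uniformly random ordered pair of distinct values from {1, …, 266}; by symmetry P[π(i) < π(i+1)] = 1/2.
By linearity: E[X] = 265 · (1/2) = (266 − 1) · (1/2) = 265/2 ≈ 132.50000.

E[X] = 265/2 = 132.50000.


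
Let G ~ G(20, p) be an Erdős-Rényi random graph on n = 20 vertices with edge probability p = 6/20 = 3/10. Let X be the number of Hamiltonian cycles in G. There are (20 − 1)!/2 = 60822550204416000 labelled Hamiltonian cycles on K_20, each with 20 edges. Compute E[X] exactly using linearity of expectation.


K_20 has (20 − 1)!/2 = 60822550204416000 labelled Hamiltonian cycles.
For each such Hamiltonian cycle H, let X_H = 1 if all 20 edges of H are present in G. Then P[X_H = 1] = p^{20} = (3/10)^{20} = 3486784401/100000000000000000000.
By linearity: E[X] = Σ_H E[X_H] = 60822550204416000 · p^{20} = 60822550204416000 · 3486784401/100000000000000000000 = 51776152168407487821/24414062500000.
Numerically: E[X] ≈ 2.121e+06.

E[X] = 60822550204416000 · (3/10)^{20} = 51776152168407487821/24414062500000 ≈ 2.121e+06.


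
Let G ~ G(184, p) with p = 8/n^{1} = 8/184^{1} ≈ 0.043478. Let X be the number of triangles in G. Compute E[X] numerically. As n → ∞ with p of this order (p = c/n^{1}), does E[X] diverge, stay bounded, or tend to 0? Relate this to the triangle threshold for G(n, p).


Number of potential triangles: C(184, 3) = 1021384.
Each occurs with probability p³ ≈ (0.043478)³ ≈ 8.2189529e-05.
By linearity: E[X] = C(184, 3)·p³ ≈ 1021384 · 8.2189529e-05 ≈ 83.94707.
Here α = 1, so p = 8/n is exactly at the triangle threshold p ~ 1/n. Asymptotically E[X] → c³/6 = 8³/6 = 256/3 ≈ 85.33333, a bounded constant. In this regime the triangle count is asymptotically Poisson(c³/6).

E[X] ≈ 83.94707; in regime p = Θ(1/n^{1}) E[X] stays bounded (at the triangle threshold p ~ 1/n).


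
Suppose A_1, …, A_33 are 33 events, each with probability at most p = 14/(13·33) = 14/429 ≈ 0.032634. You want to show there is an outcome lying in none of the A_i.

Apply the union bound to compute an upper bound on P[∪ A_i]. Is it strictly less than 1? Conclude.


Union bound: P[∪_{i=1}^{33} A_i] ≤ Σ_i P[A_i] ≤ 33·p = 33·(14/429) = 14/13.
Numerically: 14/13 ≈ 1.076923.
Is 14/13 < 1? NO.
Since the bound 14/13 is ≥ 1, the union bound is uninformative here; it does NOT by itself certify existence.

33·p = 14/13 ≈ 1.076923; existence NOT certified by the union bound.


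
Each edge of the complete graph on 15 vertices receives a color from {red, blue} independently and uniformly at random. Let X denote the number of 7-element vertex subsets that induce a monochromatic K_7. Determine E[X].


Let X = Σ_S X_S over the C(15, 7) = 6435 subsets S of size 7, where X_S = 1 if the K_7 on S is monochromatic.
For a fixed S, the K_7 on S has C(7, 2) = 21 edges. P[all 21 edges red] = (1/2)^21, and likewise for blue, so P[monochromatic] = 2·(1/2)^21 = 2^{1 − 21} = 1/1048576.
By linearity: E[X] = C(15, 7) · 2^{1 − 21} = 6435 · 1/1048576 = 6435/1048576.
Numerically: E[X] ≈ 0.006137.

E[X] = C(15,7)·2^(1−C(7,2)) = 6435/1048576 ≈ 0.006137.


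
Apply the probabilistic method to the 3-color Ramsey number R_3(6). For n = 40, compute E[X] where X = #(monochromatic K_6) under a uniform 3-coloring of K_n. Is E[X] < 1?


E[X] = C(40, 6) · 3^{1 − 15} = 3838380 · 3^{−14} = 3838380/4782969.
As a reduced fraction: E[X] = 1279460/1594323 ≈ 0.80251.
Is E[X] < 1? YES.
Since E[X] < 1, there exists a 3-coloring of K_{40} with no monochromatic K_6; hence R_3(6) > 40.

E[X] = 1279460/1594323 ≈ 0.80251; E[X] < 1, so R_3(6) > 40.


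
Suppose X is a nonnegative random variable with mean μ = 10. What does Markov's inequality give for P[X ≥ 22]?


μ = E[X] = 10, a = 22.
Markov: P[X ≥ 22] ≤ μ/a = (10)/22 = 5/11.
Numerically: ≈ 0.45455.
(Since a = 22 > μ = 10.00000, the bound 5/11 is < 1 and informative.)

P[X ≥ 22] ≤ 5/11 ≈ 0.45455.


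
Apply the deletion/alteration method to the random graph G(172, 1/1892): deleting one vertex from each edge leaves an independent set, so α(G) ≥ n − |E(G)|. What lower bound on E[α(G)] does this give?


E[|E(G)|] = C(172, 2)·p = 14706 · (1/1892) = 171/22.
E[α(G)] ≥ n − E[|E(G)|] = 172 − 171/22 = 3613/22.
Numerically: ≈ 164.227.
(This is only a lower bound; the true E[α(G)] may be larger.)

E[α(G)] ≥ 3613/22 ≈ 164.227.


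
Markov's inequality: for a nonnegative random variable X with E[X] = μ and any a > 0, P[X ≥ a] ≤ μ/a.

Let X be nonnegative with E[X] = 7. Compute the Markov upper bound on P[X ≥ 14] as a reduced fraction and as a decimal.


μ = E[X] = 7, a = 14.
Markov: P[X ≥ 14] ≤ μ/a = (7)/14 = 1/2.
Numerically: ≈ 0.5000.
(Since a = 14 > μ = 7.0000, the bound 1/2 is < 1 and informative.)

P[X ≥ 14] ≤ 1/2 ≈ 0.5000.


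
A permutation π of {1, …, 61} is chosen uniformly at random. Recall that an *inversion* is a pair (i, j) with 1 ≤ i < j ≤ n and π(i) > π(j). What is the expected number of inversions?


Write X = Σ X_I over the C(61, 2) = 1830 pairs i < j, with X_I the indicator of one inversion.
There are 1830 indicators.
For each fixed pair i < j, the values π(i) and π(j) are two distinct elements of {1, …, 61} in uniformly random order; by symmetry P[π(i) > π(j)] = 1/2.
By linearity: E[X] = 1830 · (1/2) = C(61, 2) · (1/2) = 1830/2 = 915 ≈ 915.000000.

E[X] = 915 = 915.000000.


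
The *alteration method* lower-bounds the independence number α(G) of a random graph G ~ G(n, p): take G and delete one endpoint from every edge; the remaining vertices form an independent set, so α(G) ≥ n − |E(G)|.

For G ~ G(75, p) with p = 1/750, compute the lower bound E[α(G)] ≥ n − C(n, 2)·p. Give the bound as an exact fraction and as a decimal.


E[|E(G)|] = C(75, 2)·p = 2775 · (1/750) = 37/10.
E[α(G)] ≥ n − E[|E(G)|] = 75 − 37/10 = 713/10.
Numerically: ≈ 71.300000.
(This is only a lower bound; the true E[α(G)] may be larger.)

E[α(G)] ≥ 713/10 ≈ 71.300000.


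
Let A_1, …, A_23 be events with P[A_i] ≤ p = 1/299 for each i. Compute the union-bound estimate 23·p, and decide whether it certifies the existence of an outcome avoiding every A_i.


Union bound: P[∪_{i=1}^{23} A_i] ≤ Σ_i P[A_i] ≤ 23·p = 23·(1/299) = 1/13.
Numerically: 1/13 ≈ 0.0769231.
Is 1/13 < 1? YES.
Since P[∪ A_i] ≤ 1/13 < 1, the complement has P[∩ A_i^c] ≥ 1 − 1/13 = 12/13 > 0, so some outcome avoids every A_i.

23·p = 1/13 ≈ 0.0769231; existence CERTIFIED by the union bound.


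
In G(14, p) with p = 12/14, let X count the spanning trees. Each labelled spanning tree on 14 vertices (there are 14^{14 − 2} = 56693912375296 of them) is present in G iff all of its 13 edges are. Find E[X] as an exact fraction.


K_14 has 14^{14 − 2} = 56693912375296 labelled spanning trees.
For each such spanning tree H, let X_H = 1 if all 13 edges of H are present in G. Then P[X_H = 1] = p^{13} = (6/7)^{13} = 13060694016/96889010407.
Summing the indicators: E[X] = Σ_H E[X_H] = 56693912375296 · p^{13} = 56693912375296 · 13060694016/96889010407 = 53496602689536/7.
Numerically: E[X] ≈ 7.64237e+12.

E[X] = 56693912375296 · (6/7)^{13} = 53496602689536/7 ≈ 7.64237e+12.


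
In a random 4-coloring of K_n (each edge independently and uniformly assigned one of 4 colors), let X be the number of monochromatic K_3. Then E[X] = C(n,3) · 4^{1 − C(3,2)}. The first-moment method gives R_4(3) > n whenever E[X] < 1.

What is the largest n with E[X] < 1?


We need C(n, 3) · 4^{1 − 3} < 1, i.e. C(n, 3) < 4^{3 − 1} = 16.
Check values of n near the boundary:
  n = 3: C(3, 3) = 1; 1 < 16? YES
  n = 4: C(4, 3) = 4; 4 < 16? YES
  n = 5: C(5, 3) = 10; 10 < 16? YES
  n = 6: C(6, 3) = 20; 20 < 16? NO
  n = 7: C(7, 3) = 35; 35 < 16? NO
  n = 8: C(8, 3) = 56; 56 < 16? NO
The largest n with C(n, 3) < 16 is n = 5 (where E[X] = 5/8 ≈ 0.625). Hence R_4(3) > 5, i.e. R_4(3) ≥ 6.

Largest n = 5; hence R_4(3) > 5.


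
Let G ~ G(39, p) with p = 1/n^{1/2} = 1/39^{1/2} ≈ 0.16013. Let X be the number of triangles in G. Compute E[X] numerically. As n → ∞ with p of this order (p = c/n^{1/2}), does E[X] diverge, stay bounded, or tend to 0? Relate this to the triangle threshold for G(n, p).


Number of potential triangles: C(39, 3) = 9139.
Each occurs with probability p³ ≈ (0.16013)³ ≈ 4.1058501e-03.
By linearity: E[X] = C(39, 3)·p³ ≈ 9139 · 4.1058501e-03 ≈ 37.52336.
Since α = 1/2 < 1, p = c/n^{1/2} ≫ 1/n is above the triangle threshold p ~ 1/n. Asymptotically E[X] ~ (c³/6)·n^{3(1−α)} = (1³/6)·n^{1.5} → ∞; triangles are abundant w.h.p.

E[X] ≈ 37.52336; in regime p = Θ(1/n^{1/2}) E[X] diverges (above the triangle threshold p ~ 1/n).


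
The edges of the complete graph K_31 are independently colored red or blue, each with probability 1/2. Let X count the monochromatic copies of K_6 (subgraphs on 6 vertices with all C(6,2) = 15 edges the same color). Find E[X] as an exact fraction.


Let X = Σ_S X_S over the C(31, 6) = 736281 subsets S of size 6, where X_S = 1 if the K_6 on S is monochromatic.
For a fixed S, the K_6 on S has C(6, 2) = 15 edges. P[all 15 edges red] = (1/2)^15, and likewise for blue, so P[monochromatic] = 2·(1/2)^15 = 2^{1 − 15} = 1/16384.
By linearity of expectation: E[X] = C(31, 6) · 2^{1 − 15} = 736281 · 1/16384 = 736281/16384.
Numerically: E[X] ≈ 44.93903.

E[X] = C(31,6)·2^(1−C(6,2)) = 736281/16384 ≈ 44.93903.


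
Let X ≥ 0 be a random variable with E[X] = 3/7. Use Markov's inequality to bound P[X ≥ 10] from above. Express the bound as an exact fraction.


μ = E[X] = 3/7, a = 10.
Markov: P[X ≥ 10] ≤ μ/a = (3/7)/10 = 3/70.
Numerically: ≈ 0.043.
(Since a = 10 > μ = 0.429, the bound 3/70 is < 1 and informative.)

P[X ≥ 10] ≤ 3/70 ≈ 0.043.


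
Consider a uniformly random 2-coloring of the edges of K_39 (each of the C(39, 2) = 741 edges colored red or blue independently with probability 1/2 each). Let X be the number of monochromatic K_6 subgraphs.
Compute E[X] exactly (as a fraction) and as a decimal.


Let X = Σ_S X_S over the C(39, 6) = 3262623 subsets S of size 6, where X_S = 1 if the K_6 on S is monochromatic.
For a fixed S, the K_6 on S has C(6, 2) = 15 edges. P[all 15 edges red] = (1/2)^15, and likewise for blue, so P[monochromatic] = 2·(1/2)^15 = 2^{1 − 15} = 1/16384.
By linearity: E[X] = C(39, 6) · 2^{1 − 15} = 3262623 · 1/16384 = 3262623/16384.
Numerically: E[X] ≈ 199.1347.

E[X] = C(39,6)·2^(1−C(6,2)) = 3262623/16384 ≈ 199.1347.


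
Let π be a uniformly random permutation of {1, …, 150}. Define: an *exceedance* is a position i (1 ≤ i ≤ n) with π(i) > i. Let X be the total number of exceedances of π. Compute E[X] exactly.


Write X = Σ_{i=1}^{150} X_i, where X_i = 1_{π(i) > i}.
For each fixed i, π(i) is uniform over {1, …, 150} (marginal of a uniform permutation), so P[π(i) > i] = (n − i)/n. Summing: Σ_{i=1}^{150} (n − i)/n = (0 + 1 + … + 149)/150 = 150(150 − 1)/(2·150) = (150 − 1)/2.
Hence E[X] = Σ_{i=1}^{150} (150 − i)/150 = 149/2 ≈ 74.50000.

E[X] = 149/2 = 74.50000.


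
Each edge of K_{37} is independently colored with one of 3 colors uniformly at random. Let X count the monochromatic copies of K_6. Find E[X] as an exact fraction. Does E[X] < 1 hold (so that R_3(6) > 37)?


E[X] = C(37, 6) · 3^{1 − 15} = 2324784 · 3^{−14} = 2324784/4782969.
As a reduced fraction: E[X] = 774928/1594323 ≈ 0.486.
Is E[X] < 1? YES.
Since E[X] < 1, there exists a 3-coloring of K_{37} with no monochromatic K_6; hence R_3(6) > 37.

E[X] = 774928/1594323 ≈ 0.486; E[X] < 1, so R_3(6) > 37.


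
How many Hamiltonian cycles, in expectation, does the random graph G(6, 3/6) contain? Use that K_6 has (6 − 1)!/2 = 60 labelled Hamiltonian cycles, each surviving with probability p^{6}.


K_6 has (6 − 1)!/2 = 60 labelled Hamiltonian cycles.
For each such Hamiltonian cycle H, let X_H = 1 if all 6 edges of H are present in G. Then P[X_H = 1] = p^{6} = (1/2)^{6} = 1/64.
By linearity of expectation: E[X] = Σ_H E[X_H] = 60 · p^{6} = 60 · 1/64 = 15/16.
Numerically: E[X] ≈ 0.9375.

E[X] = 60 · (1/2)^{6} = 15/16 ≈ 0.9375.


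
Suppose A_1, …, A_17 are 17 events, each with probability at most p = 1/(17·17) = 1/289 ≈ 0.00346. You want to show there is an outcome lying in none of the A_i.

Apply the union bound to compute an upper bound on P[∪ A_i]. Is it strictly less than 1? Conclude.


Union bound: P[∪_{i=1}^{17} A_i] ≤ Σ_i P[A_i] ≤ 17·p = 17·(1/289) = 1/17.
Numerically: 1/17 ≈ 0.05882.
Is 1/17 < 1? YES.
Since P[∪ A_i] ≤ 1/17 < 1, the complement has P[∩ A_i^c] ≥ 1 − 1/17 = 16/17 > 0, so some outcome avoids every A_i.

17·p = 1/17 ≈ 0.05882; existence CERTIFIED by the union bound.


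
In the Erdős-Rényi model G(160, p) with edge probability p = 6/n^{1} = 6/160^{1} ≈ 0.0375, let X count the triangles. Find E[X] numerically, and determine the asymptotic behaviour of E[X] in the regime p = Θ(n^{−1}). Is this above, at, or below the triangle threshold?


Number of potential triangles: C(160, 3) = 669920.
Each occurs with probability p³ ≈ (0.0375)³ ≈ 5.27344e-05.
By linearity: E[X] = C(160, 3)·p³ ≈ 669920 · 5.27344e-05 ≈ 35.328.
Here α = 1, so p = 6/n is exactly at the triangle threshold p ~ 1/n. Asymptotically E[X] → c³/6 = 6³/6 = 36 ≈ 36.000, a bounded constant. In this regime the triangle count is asymptotically Poisson(c³/6).

E[X] ≈ 35.328; in regime p = Θ(1/n^{1}) E[X] stays bounded (at the triangle threshold p ~ 1/n).


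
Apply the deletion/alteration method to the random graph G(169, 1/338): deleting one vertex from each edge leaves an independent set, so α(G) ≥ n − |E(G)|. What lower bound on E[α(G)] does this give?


E[|E(G)|] = C(169, 2)·p = 14196 · (1/338) = 42.
E[α(G)] ≥ n − E[|E(G)|] = 169 − 42 = 127.
Numerically: ≈ 127.000000.
(This is only a lower bound; the true E[α(G)] may be larger.)

E[α(G)] ≥ 127 ≈ 127.000000.


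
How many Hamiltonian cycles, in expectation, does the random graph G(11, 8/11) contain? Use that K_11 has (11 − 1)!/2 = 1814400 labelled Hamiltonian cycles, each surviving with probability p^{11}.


K_11 has (11 − 1)!/2 = 1814400 labelled Hamiltonian cycles.
For each such Hamiltonian cycle H, let X_H = 1 if all 11 edges of H are present in G. Then P[X_H = 1] = p^{11} = (8/11)^{11} = 8589934592/285311670611.
By linearity of expectation: E[X] = Σ_H E[X_H] = 1814400 · p^{11} = 1814400 · 8589934592/285311670611 = 15585577323724800/285311670611.
Numerically: E[X] ≈ 54626.5.

E[X] = 1814400 · (8/11)^{11} = 15585577323724800/285311670611 ≈ 54626.5.


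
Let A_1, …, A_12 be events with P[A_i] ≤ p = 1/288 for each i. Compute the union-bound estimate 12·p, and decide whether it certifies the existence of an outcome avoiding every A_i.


Union bound: P[∪_{i=1}^{12} A_i] ≤ Σ_i P[A_i] ≤ 12·p = 12·(1/288) = 1/24.
Numerically: 1/24 ≈ 0.0416667.
Is 1/24 < 1? YES.
Since P[∪ A_i] ≤ 1/24 < 1, the complement has P[∩ A_i^c] ≥ 1 − 1/24 = 23/24 > 0, so some outcome avoids every A_i.

12·p = 1/24 ≈ 0.0416667; existence CERTIFIED by the union bound.


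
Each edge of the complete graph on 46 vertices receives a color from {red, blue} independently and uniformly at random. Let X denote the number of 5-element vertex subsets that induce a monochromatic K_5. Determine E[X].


Let X = Σ_S X_S over the C(46, 5) = 1370754 subsets S of size 5, where X_S = 1 if the K_5 on S is monochromatic.
For a fixed S, the K_5 on S has C(5, 2) = 10 edges. P[all 10 edges red] = (1/2)^10, and likewise for blue, so P[monochromatic] = 2·(1/2)^10 = 2^{1 − 10} = 1/512.
Summing: E[X] = C(46, 5) · 2^{1 − 10} = 1370754 · 1/512 = 685377/256.
Numerically: E[X] ≈ 2677.253906.

E[X] = C(46,5)·2^(1−C(5,2)) = 685377/256 ≈ 2677.253906.
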